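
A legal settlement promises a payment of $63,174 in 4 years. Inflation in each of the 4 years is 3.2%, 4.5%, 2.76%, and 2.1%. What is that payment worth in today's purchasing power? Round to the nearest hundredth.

$55,833.20

Price-level factor over 4 years: 1.032 × 1.045 × 1.0276 × 1.021 ≈ 1.1314772478.
Purchasing power today: $63,174 divided by that factor.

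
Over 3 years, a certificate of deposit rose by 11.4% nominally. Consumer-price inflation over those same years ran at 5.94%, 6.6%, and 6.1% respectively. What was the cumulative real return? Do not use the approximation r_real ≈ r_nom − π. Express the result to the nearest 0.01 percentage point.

Cumulative inflation factor: 1.0594 × 1.066 × 1.061 ≈ 1.19821.
Nominal growth factor: 1.11400. Real growth factor = 1.11400 / 1.19821 ≈ 0.92972.
Total real return ≈ -7.0279%.

-7.03%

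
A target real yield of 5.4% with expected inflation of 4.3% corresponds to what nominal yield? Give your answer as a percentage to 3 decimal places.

By the Fisher equation, 1 + r_nom = (1 + 5.4%)(1 + 4.3%) = 1.054 × 1.043 = 1.099322.
So r_nom = 9.9322%.

9.932%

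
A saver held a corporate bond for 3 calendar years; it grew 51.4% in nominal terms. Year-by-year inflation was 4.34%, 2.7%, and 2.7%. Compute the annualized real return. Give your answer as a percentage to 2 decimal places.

Cumulative inflation factor: 1.0434 × 1.027 × 1.027 ≈ 1.10050.
Nominal growth factor: 1.51400. Real growth factor = 1.51400 / 1.10050 ≈ 1.37573.
Annualized: 1.37573^(1/3) − 1 ≈ 0.11219.

11.22%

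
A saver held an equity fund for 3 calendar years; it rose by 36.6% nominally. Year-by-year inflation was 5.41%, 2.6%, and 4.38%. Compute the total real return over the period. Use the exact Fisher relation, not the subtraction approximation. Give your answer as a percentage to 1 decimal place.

21.0%

Cumulative inflation factor: 1.0541 × 1.026 × 1.0438 ≈ 1.12888.
Nominal growth factor: 1.36600. Real growth factor = 1.36600 / 1.12888 ≈ 1.21005.
Total real return ≈ 21.0053%.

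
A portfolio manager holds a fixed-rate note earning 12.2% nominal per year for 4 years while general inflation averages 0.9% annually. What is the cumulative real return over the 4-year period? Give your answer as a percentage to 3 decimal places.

The annual real rate is (1+12.2%)/(1+0.9%) − 1 = 11.1992%.
Compounded over 4 years: (1 + 0.111992)^4 − 1 ≈ 0.52900.

52.900%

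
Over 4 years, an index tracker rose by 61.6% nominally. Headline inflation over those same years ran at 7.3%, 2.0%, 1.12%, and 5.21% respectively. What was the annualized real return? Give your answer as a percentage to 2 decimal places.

Cumulative inflation factor: 1.073 × 1.020 × 1.0112 × 1.0521 ≈ 1.16438.
Nominal growth factor: 1.61600. Real growth factor = 1.61600 / 1.16438 ≈ 1.38787.
Annualized: 1.38787^(1/4) − 1 ≈ 0.08539.

8.54%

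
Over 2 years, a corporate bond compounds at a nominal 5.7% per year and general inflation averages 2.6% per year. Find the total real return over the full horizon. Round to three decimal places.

6.134%

The annual real rate is (1+5.7%)/(1+2.6%) − 1 = 3.0214%.
Compounded over 2 years: (1 + 0.030214)^2 − 1 ≈ 0.06134.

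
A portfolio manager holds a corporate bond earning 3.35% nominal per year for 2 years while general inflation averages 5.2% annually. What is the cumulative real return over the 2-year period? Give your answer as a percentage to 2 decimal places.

-3.49%

The annual real rate is (1+3.35%)/(1+5.2%) − 1 = -1.7586%.
Compounded over 2 years: (1 + -0.017586)^2 − 1 ≈ -0.03486.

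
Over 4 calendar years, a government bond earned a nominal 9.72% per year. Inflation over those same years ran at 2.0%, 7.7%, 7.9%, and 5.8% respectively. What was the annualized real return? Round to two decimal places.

3.68%

Cumulative inflation factor: 1.020 × 1.077 × 1.079 × 1.058 ≈ 1.25407.
Nominal growth factor: 1.44925. Real growth factor = 1.44925 / 1.25407 ≈ 1.15563.
Annualized: 1.15563^(1/4) − 1 ≈ 0.03682.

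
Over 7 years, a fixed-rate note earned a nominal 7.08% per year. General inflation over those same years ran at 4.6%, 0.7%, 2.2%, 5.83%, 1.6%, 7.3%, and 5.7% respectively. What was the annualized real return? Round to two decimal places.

3.00%

Cumulative inflation factor: 1.046 × 1.007 × 1.022 × 1.0583 × 1.016 × 1.073 × 1.057 ≈ 1.31277.
Nominal growth factor: 1.61420. Real growth factor = 1.61420 / 1.31277 ≈ 1.22962.
Annualized: 1.22962^(1/7) − 1 ≈ 0.02997.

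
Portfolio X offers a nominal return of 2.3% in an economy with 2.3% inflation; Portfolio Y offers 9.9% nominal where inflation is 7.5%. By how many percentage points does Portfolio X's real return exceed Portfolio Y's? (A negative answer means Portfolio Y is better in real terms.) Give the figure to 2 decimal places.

Portfolio X real return: 1.023/1.023 − 1 = 0.000%.
Portfolio Y real return: 1.099/1.075 − 1 = 2.233%.
Difference: 0.000 − 2.233 = -2.233 pp.

-2.23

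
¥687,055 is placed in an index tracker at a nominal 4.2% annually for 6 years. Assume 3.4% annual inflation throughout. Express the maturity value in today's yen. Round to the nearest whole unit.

¥719,573

Nominal value at maturity: ¥687,055 × (1 + 4.2%)^6 ≈ ¥879,423.
Price-level factor over 6 years: (1 + 3.4%)^6 ≈ 1.2221463992.
The maturity value deflated by that factor is the answer in today's purchasing power.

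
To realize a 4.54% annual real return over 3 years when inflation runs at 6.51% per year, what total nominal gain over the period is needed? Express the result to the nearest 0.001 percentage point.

38.044%

Required annual nominal rate: (1+4.54%)(1+6.51%) − 1 = 11.345554%.
Cumulative over 3 years: (1 + 0.11345554)^3 − 1 ≈ 0.38044.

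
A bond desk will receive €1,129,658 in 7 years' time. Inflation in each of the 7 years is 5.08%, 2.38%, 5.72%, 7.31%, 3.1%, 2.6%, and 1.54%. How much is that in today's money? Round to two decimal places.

Price-level factor over 7 years: 1.0508 × 1.0238 × 1.0572 × 1.0731 × 1.031 × 1.026 × 1.0154 ≈ 1.3109185948.
Purchasing power today: €1,129,658 divided by that factor.

€861,730.09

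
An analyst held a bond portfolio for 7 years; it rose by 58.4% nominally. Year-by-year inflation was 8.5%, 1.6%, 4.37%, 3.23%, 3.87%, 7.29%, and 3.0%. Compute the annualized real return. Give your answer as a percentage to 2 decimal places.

Cumulative inflation factor: 1.085 × 1.016 × 1.0437 × 1.0323 × 1.0387 × 1.0729 × 1.030 ≈ 1.36330.
Nominal growth factor: 1.58400. Real growth factor = 1.58400 / 1.36330 ≈ 1.16189.
Annualized: 1.16189^(1/7) − 1 ≈ 0.02167.

2.17%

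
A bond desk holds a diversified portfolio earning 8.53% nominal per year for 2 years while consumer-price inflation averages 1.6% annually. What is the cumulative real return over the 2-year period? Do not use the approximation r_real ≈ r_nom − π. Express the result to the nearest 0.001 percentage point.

14.107%

The annual real rate is (1+8.53%)/(1+1.6%) − 1 = 6.8209%.
Compounded over 2 years: (1 + 0.068209)^2 − 1 ≈ 0.14107.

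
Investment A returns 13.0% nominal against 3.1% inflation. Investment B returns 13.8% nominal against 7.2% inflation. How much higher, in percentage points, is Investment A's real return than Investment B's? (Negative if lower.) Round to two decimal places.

Investment A real return: 1.130/1.031 − 1 = 9.602%.
Investment B real return: 1.138/1.072 − 1 = 6.157%.
Difference: 9.602 − 6.157 = 3.445 pp.

3.45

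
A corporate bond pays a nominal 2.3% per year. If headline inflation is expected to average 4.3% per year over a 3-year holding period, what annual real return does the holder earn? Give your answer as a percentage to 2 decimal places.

-1.92%

With constant rates the annual real return is the same each year: (1+2.3%)/(1+4.3%) − 1 = -0.01918.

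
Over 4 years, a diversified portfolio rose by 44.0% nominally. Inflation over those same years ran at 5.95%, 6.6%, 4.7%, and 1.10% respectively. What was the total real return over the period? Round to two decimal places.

Cumulative inflation factor: 1.0595 × 1.066 × 1.047 × 1.0110 ≈ 1.19552.
Nominal growth factor: 1.44000. Real growth factor = 1.44000 / 1.19552 ≈ 1.20450.
Total real return ≈ 20.4499%.

20.45%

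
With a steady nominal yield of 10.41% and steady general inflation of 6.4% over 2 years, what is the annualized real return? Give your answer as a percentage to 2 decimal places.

3.77%

With constant rates the annual real return is the same each year: (1+10.41%)/(1+6.4%) − 1 = 0.03769.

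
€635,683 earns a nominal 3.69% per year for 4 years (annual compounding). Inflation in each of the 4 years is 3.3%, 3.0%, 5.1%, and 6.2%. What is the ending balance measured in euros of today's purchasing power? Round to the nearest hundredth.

€618,761.55

Nominal value at maturity: €635,683 × (1 + 3.69%)^4 ≈ €734,832.06.
Price-level factor over 4 years: 1.033 × 1.030 × 1.051 × 1.062 ≈ 1.1875852064.
The maturity value deflated by that factor is the answer in today's purchasing power.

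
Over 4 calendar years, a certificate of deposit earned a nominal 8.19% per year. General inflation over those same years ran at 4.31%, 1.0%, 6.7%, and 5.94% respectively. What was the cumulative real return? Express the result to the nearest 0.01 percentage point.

15.05%

Cumulative inflation factor: 1.0431 × 1.010 × 1.067 × 1.0594 ≈ 1.19089.
Nominal growth factor: 1.37009. Real growth factor = 1.37009 / 1.19089 ≈ 1.15047.
Total real return ≈ 15.0474%.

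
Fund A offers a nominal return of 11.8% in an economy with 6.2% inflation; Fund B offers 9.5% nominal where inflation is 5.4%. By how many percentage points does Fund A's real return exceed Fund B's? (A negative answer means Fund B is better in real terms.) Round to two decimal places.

Fund A real return: 1.118/1.062 − 1 = 5.273%.
Fund B real return: 1.095/1.054 − 1 = 3.890%.
Difference: 5.273 − 3.890 = 1.383 pp.

1.38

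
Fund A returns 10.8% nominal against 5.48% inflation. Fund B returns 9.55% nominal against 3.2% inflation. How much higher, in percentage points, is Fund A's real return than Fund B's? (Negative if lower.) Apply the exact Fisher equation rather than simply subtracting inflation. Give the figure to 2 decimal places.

Fund A real return: 1.108/1.0548 − 1 = 5.044%.
Fund B real return: 1.0955/1.032 − 1 = 6.153%.
Difference: 5.044 − 6.153 = -1.109 pp.

-1.11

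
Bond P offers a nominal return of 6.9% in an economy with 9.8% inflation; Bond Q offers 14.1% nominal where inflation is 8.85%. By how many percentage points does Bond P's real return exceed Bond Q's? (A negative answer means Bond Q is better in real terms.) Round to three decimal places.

Bond P real return: 1.069/1.098 − 1 = -2.6412%.
Bond Q real return: 1.141/1.0885 − 1 = 4.8232%.
Difference: -2.6412 − 4.8232 = -7.4644 pp.

-7.464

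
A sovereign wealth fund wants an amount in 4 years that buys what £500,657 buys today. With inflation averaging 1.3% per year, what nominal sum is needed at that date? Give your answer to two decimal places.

Cumulative price-level factor: (1+1.3%)^4 ≈ 1.0530228166.
Multiplying £500,657 by the price-level factor gives the future nominal sum.

£527,203.24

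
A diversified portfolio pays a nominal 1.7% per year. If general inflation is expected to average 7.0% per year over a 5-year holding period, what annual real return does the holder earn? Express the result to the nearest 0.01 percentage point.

-4.95%

With constant rates the annual real return is the same each year: (1+1.7%)/(1+7.0%) − 1 = -0.04953.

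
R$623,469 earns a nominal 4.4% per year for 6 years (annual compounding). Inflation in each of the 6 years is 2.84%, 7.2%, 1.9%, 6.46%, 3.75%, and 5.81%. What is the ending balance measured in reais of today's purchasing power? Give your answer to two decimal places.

R$614,873.16

Nominal value at maturity: R$623,469 × (1 + 4.4%)^6 ≈ R$807,268.22.
Price-level factor over 6 years: 1.0284 × 1.072 × 1.019 × 1.0646 × 1.0375 × 1.0581 ≈ 1.3129020273.
Dividing the nominal maturity value by the price-level factor gives the value in today's money.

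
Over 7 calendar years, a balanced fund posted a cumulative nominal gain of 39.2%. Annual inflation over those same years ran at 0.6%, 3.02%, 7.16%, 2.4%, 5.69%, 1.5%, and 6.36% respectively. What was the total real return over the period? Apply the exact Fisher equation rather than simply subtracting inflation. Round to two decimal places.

7.28%

Cumulative inflation factor: 1.006 × 1.0302 × 1.0716 × 1.024 × 1.0569 × 1.015 × 1.0636 ≈ 1.29757.
Nominal growth factor: 1.39200. Real growth factor = 1.39200 / 1.29757 ≈ 1.07278.
Total real return ≈ 7.2775%.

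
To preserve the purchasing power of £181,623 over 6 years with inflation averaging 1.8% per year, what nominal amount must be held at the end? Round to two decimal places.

Cumulative price-level factor: (1+1.8%)^6 ≈ 1.1129782260.
Multiplying £181,623 by the price-level factor gives the future nominal sum.

£202,142.44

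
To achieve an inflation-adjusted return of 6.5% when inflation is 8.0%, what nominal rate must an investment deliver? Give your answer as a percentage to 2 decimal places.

15.02%

By the Fisher equation, 1 + r_nom = (1 + 6.5%)(1 + 8.0%) = 1.065 × 1.080 = 1.1502.
So r_nom = 15.02%.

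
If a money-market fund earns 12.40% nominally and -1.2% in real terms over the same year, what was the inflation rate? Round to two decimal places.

13.77%

From (1+r_nom) = (1+r_real)(1+π), we get 1+π = (1 + 12.40%)/(1 − 1.2%) = 1.1240/0.988 ≈ 1.13765.
So π ≈ 13.7652%.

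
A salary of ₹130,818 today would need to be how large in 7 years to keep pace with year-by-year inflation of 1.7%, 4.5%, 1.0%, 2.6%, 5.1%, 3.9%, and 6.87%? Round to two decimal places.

₹168,130.91

Cumulative price-level factor: 1.017 × 1.045 × 1.010 × 1.026 × 1.051 × 1.039 × 1.0687 ≈ 1.2852276223.
The nominal amount required is ₹130,818 scaled up by that factor.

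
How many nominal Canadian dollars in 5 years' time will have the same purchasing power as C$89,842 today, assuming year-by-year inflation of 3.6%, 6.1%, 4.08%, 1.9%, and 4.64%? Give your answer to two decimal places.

C$109,595.76

Cumulative price-level factor: 1.036 × 1.061 × 1.0408 × 1.019 × 1.0464 ≈ 1.2198722104.
The nominal amount required is C$89,842 scaled up by that factor.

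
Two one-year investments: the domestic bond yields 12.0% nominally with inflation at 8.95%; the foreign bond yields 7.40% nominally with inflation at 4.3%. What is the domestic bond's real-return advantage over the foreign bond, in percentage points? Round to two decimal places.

-0.17

The domestic bond real return: 1.120/1.0895 − 1 = 2.799%.
The foreign bond real return: 1.0740/1.043 − 1 = 2.972%.
Difference: 2.799 − 2.972 = -0.173 pp.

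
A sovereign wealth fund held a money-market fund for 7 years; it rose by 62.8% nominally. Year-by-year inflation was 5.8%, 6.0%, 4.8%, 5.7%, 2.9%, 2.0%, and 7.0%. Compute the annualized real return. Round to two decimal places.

Cumulative inflation factor: 1.058 × 1.060 × 1.048 × 1.057 × 1.029 × 1.020 × 1.070 ≈ 1.39517.
Nominal growth factor: 1.62800. Real growth factor = 1.62800 / 1.39517 ≈ 1.16688.
Annualized: 1.16688^(1/7) − 1 ≈ 0.02229.

2.23%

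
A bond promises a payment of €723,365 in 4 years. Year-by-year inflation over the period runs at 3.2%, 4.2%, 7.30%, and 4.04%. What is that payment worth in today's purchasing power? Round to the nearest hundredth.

€602,573.47

Price-level factor over 4 years: 1.032 × 1.042 × 1.0730 × 1.0404 ≈ 1.2004594141.
Purchasing power today: €723,365 divided by that factor.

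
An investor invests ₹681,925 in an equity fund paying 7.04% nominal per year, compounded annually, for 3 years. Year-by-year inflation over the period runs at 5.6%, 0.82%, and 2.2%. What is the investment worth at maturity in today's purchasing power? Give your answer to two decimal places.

₹768,623.05

Nominal value at maturity: ₹681,925 × (1 + 7.04%)^3 ≈ ₹836,324.68.
Price-level factor over 3 years: 1.056 × 1.0082 × 1.022 = 1.0880817024.
Dividing the nominal maturity value by the price-level factor gives the value in today's money.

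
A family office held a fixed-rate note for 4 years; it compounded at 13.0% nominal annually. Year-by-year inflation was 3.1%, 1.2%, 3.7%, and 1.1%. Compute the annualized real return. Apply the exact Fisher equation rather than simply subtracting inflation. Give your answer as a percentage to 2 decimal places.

Cumulative inflation factor: 1.031 × 1.012 × 1.037 × 1.011 ≈ 1.09388.
Nominal growth factor: 1.63047. Real growth factor = 1.63047 / 1.09388 ≈ 1.49054.
Annualized: 1.49054^(1/4) − 1 ≈ 0.10493.

10.49%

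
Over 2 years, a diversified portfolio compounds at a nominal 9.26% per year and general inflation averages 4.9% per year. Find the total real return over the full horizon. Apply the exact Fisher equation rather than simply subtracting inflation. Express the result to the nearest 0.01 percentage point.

8.49%

The annual real rate is (1+9.26%)/(1+4.9%) − 1 = 4.1563%.
Compounded over 2 years: (1 + 0.041563)^2 − 1 ≈ 0.08485.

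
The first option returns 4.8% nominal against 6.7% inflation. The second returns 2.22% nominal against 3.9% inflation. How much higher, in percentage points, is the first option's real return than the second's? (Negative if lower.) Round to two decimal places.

-0.16

The first option real return: 1.048/1.067 − 1 = -1.781%.
The second real return: 1.0222/1.039 − 1 = -1.617%.
Difference: -1.781 − (-1.617) = -0.164 pp.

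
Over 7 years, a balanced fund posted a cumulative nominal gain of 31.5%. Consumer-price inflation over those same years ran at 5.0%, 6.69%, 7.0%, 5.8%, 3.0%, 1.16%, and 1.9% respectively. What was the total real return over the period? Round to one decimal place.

Cumulative inflation factor: 1.050 × 1.0669 × 1.070 × 1.058 × 1.030 × 1.0116 × 1.019 ≈ 1.34649.
Nominal growth factor: 1.31500. Real growth factor = 1.31500 / 1.34649 ≈ 0.97661.
Total real return ≈ -2.3386%.

-2.3%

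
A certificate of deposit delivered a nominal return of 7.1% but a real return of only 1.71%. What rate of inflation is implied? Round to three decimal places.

5.299%

From (1+r_nom) = (1+r_real)(1+π), we get 1+π = (1 + 7.1%)/(1 + 1.71%) = 1.071/1.0171 ≈ 1.05299.
So π ≈ 5.2994%.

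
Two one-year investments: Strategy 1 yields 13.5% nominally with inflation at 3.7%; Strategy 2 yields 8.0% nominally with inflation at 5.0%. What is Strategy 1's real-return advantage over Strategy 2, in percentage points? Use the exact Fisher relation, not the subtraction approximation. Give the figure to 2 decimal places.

Strategy 1 real return: 1.135/1.037 − 1 = 9.450%.
Strategy 2 real return: 1.080/1.050 − 1 = 2.857%.
Difference: 9.450 − 2.857 = 6.593 pp.

6.59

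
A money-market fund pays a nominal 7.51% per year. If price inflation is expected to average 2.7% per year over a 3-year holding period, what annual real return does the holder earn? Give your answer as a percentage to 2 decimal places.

4.68%

With constant rates the annual real return is the same each year: (1+7.51%)/(1+2.7%) − 1 = 0.04684.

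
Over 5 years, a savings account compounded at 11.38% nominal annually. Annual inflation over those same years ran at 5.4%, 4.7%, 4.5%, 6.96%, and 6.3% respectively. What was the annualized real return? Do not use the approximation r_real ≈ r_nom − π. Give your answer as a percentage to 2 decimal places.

5.51%

Cumulative inflation factor: 1.054 × 1.047 × 1.045 × 1.0696 × 1.063 ≈ 1.31117.
Nominal growth factor: 1.71410. Real growth factor = 1.71410 / 1.31117 ≈ 1.30731.
Annualized: 1.30731^(1/5) − 1 ≈ 0.05506.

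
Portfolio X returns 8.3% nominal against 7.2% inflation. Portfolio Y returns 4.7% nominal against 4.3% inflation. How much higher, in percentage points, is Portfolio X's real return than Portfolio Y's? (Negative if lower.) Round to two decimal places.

Portfolio X real return: 1.083/1.072 − 1 = 1.026%.
Portfolio Y real return: 1.047/1.043 − 1 = 0.384%.
Difference: 1.026 − 0.384 = 0.642 pp.

0.64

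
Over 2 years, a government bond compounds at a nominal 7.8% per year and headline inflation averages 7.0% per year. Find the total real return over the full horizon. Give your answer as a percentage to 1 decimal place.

The annual real rate is (1+7.8%)/(1+7.0%) − 1 = 0.7477%.
Compounded over 2 years: (1 + 0.007477)^2 − 1 ≈ 0.01501.

1.5%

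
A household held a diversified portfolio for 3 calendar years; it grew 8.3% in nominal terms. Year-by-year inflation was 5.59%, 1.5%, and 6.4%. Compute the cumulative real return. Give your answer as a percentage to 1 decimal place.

-5.0%

Cumulative inflation factor: 1.0559 × 1.015 × 1.064 ≈ 1.14033.
Nominal growth factor: 1.08300. Real growth factor = 1.08300 / 1.14033 ≈ 0.94973.
Total real return ≈ -5.0275%.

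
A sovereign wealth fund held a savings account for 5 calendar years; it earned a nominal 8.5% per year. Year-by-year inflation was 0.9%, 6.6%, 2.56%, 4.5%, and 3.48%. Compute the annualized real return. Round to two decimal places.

4.74%

Cumulative inflation factor: 1.009 × 1.066 × 1.0256 × 1.045 × 1.0348 ≈ 1.19289.
Nominal growth factor: 1.50366. Real growth factor = 1.50366 / 1.19289 ≈ 1.26052.
Annualized: 1.26052^(1/5) − 1 ≈ 0.04739.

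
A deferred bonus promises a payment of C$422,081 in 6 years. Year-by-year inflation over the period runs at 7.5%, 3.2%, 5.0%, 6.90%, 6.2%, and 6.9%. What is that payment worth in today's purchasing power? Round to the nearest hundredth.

C$298,564.67

Price-level factor over 6 years: 1.075 × 1.032 × 1.050 × 1.0690 × 1.062 × 1.069 ≈ 1.4137004224.
Purchasing power today: C$422,081 divided by that factor.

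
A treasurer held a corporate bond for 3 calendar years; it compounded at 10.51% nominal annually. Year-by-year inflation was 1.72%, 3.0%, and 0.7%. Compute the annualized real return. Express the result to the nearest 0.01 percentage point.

Cumulative inflation factor: 1.0172 × 1.030 × 1.007 ≈ 1.05505.
Nominal growth factor: 1.34960. Real growth factor = 1.34960 / 1.05505 ≈ 1.27918.
Annualized: 1.27918^(1/3) − 1 ≈ 0.08554.

8.55%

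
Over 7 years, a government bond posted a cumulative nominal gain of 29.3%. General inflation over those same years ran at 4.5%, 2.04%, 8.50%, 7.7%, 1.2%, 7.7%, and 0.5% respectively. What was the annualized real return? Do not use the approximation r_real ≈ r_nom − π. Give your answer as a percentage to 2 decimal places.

-0.77%

Cumulative inflation factor: 1.045 × 1.0204 × 1.0850 × 1.077 × 1.012 × 1.077 × 1.005 ≈ 1.36488.
Nominal growth factor: 1.29300. Real growth factor = 1.29300 / 1.36488 ≈ 0.94734.
Annualized: 0.94734^(1/7) − 1 ≈ -0.00770.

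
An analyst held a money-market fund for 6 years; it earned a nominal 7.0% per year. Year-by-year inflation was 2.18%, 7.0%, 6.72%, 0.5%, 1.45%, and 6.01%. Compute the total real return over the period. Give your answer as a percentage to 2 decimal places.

Cumulative inflation factor: 1.0218 × 1.070 × 1.0672 × 1.005 × 1.0145 × 1.0601 ≈ 1.26113.
Nominal growth factor: 1.50073. Real growth factor = 1.50073 / 1.26113 ≈ 1.18999.
Total real return ≈ 18.9987%.

19.00%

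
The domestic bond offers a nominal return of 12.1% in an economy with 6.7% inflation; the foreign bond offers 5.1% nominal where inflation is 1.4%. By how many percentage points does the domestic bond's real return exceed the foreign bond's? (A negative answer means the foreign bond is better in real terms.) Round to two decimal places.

1.41

The domestic bond real return: 1.121/1.067 − 1 = 5.061%.
The foreign bond real return: 1.051/1.014 − 1 = 3.649%.
Difference: 5.061 − 3.649 = 1.412 pp.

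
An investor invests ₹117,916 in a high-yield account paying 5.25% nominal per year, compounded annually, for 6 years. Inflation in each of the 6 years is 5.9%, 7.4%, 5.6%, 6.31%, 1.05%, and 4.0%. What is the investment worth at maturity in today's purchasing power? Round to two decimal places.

₹119,453.10

Nominal value at maturity: ₹117,916 × (1 + 5.25%)^6 ≈ ₹160,289.61.
Price-level factor over 6 years: 1.059 × 1.074 × 1.056 × 1.0631 × 1.0105 × 1.040 ≈ 1.3418622491.
The maturity value deflated by that factor is the answer in today's purchasing power.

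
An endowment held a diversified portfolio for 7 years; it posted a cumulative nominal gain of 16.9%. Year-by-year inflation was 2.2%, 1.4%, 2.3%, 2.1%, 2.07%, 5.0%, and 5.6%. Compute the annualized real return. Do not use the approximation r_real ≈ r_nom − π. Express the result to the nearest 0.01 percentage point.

Cumulative inflation factor: 1.022 × 1.014 × 1.023 × 1.021 × 1.0207 × 1.050 × 1.056 ≈ 1.22502.
Nominal growth factor: 1.16900. Real growth factor = 1.16900 / 1.22502 ≈ 0.95427.
Annualized: 0.95427^(1/7) − 1 ≈ -0.00666.

-0.67%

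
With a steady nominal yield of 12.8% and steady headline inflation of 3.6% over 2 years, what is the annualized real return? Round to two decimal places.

With constant rates the annual real return is the same each year: (1+12.8%)/(1+3.6%) − 1 = 0.08880.

8.88%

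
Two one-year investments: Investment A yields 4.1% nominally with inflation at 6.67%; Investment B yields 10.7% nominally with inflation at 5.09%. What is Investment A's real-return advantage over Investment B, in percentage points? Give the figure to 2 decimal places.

-7.75

Investment A real return: 1.041/1.0667 − 1 = -2.409%.
Investment B real return: 1.107/1.0509 − 1 = 5.338%.
Difference: -2.409 − 5.338 = -7.747 pp.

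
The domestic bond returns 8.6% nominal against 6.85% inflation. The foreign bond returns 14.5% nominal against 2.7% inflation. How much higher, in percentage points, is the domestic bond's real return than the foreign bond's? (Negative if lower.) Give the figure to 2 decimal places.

-9.85

The domestic bond real return: 1.086/1.0685 − 1 = 1.638%.
The foreign bond real return: 1.145/1.027 − 1 = 11.490%.
Difference: 1.638 − 11.490 = -9.852 pp.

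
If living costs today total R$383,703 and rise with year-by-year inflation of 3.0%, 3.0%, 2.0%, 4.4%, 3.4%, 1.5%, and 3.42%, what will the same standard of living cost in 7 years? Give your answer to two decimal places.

Cumulative price-level factor: 1.030 × 1.030 × 1.020 × 1.044 × 1.034 × 1.015 × 1.0342 ≈ 1.2262138984.
Multiplying R$383,703 by the price-level factor gives the future nominal sum.

R$470,501.95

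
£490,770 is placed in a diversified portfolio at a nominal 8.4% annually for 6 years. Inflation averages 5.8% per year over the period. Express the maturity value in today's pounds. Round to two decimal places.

£567,727.19

Nominal value at maturity: £490,770 × (1 + 8.4%)^6 ≈ £796,257.80.
Price-level factor over 6 years: (1 + 5.8%)^6 ≈ 1.4025359636.
The maturity value deflated by that factor is the answer in today's purchasing power.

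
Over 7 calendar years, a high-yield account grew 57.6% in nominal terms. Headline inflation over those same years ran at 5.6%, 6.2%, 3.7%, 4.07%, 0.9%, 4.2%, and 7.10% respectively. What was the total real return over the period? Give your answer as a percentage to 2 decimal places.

Cumulative inflation factor: 1.056 × 1.062 × 1.037 × 1.0407 × 1.009 × 1.042 × 1.0710 ≈ 1.36283.
Nominal growth factor: 1.57600. Real growth factor = 1.57600 / 1.36283 ≈ 1.15642.
Total real return ≈ 15.6419%.

15.64%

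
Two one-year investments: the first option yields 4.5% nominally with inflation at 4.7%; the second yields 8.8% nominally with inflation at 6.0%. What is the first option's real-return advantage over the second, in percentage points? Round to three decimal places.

-2.833

The first option real return: 1.045/1.047 − 1 = -0.1910%.
The second real return: 1.088/1.060 − 1 = 2.6415%.
Difference: -0.1910 − 2.6415 = -2.8325 pp.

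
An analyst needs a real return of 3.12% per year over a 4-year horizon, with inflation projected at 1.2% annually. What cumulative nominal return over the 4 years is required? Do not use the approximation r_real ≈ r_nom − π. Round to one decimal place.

Required annual nominal rate: (1+3.12%)(1+1.2%) − 1 = 4.35744%.
Cumulative over 4 years: (1 + 0.0435744)^4 − 1 ≈ 0.18602.

18.6%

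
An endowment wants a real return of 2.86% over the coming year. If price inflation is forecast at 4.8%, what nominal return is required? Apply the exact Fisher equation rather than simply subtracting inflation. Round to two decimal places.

By the Fisher equation, 1 + r_nom = (1 + 2.86%)(1 + 4.8%) = 1.0286 × 1.048 = 1.0779728.
So r_nom = 7.79728%.

7.80%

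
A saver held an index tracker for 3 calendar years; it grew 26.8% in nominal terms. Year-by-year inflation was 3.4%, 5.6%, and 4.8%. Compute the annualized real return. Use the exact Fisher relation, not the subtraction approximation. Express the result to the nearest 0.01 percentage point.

3.48%

Cumulative inflation factor: 1.034 × 1.056 × 1.048 ≈ 1.14432.
Nominal growth factor: 1.26800. Real growth factor = 1.26800 / 1.14432 ≈ 1.10809.
Annualized: 1.10809^(1/3) − 1 ≈ 0.03480.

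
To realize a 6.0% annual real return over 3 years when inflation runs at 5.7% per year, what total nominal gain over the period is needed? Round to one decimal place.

Required annual nominal rate: (1+6.0%)(1+5.7%) − 1 = 12.042%.
Cumulative over 3 years: (1 + 0.12042)^3 − 1 ≈ 0.40651.

40.7%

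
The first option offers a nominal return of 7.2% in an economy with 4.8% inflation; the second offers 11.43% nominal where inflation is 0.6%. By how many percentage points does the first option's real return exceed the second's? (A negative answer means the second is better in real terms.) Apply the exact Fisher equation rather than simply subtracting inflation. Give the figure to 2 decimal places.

-8.48

The first option real return: 1.072/1.048 − 1 = 2.290%.
The second real return: 1.1143/1.006 − 1 = 10.765%.
Difference: 2.290 − 10.765 = -8.475 pp.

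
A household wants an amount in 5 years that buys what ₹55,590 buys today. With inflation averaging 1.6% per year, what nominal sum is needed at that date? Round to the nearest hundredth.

Cumulative price-level factor: (1+1.6%)^5 ≈ 1.0826012887.
Multiplying ₹55,590 by the price-level factor gives the future nominal sum.

₹60,181.81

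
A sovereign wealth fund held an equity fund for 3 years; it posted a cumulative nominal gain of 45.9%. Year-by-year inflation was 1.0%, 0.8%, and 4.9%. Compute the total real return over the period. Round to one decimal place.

36.6%

Cumulative inflation factor: 1.010 × 1.008 × 1.049 ≈ 1.06797.
Nominal growth factor: 1.45900. Real growth factor = 1.45900 / 1.06797 ≈ 1.36615.
Total real return ≈ 36.6148%.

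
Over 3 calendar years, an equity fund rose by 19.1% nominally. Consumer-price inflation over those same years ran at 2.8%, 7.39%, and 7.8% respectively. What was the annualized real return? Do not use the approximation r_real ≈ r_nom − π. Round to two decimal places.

0.03%

Cumulative inflation factor: 1.028 × 1.0739 × 1.078 ≈ 1.19008.
Nominal growth factor: 1.19100. Real growth factor = 1.19100 / 1.19008 ≈ 1.00077.
Annualized: 1.00077^(1/3) − 1 ≈ 0.00026.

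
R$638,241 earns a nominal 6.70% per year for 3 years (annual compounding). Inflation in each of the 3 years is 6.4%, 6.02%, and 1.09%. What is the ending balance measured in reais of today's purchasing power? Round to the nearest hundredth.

R$679,892.63

Nominal value at maturity: R$638,241 × (1 + 6.70%)^3 ≈ R$775,314.59.
Price-level factor over 3 years: 1.064 × 1.0602 × 1.0109 ≈ 1.1403485755.
Dividing the nominal maturity value by the price-level factor gives the value in today's money.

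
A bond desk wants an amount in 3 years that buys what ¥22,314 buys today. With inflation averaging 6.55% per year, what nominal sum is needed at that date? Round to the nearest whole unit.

¥26,992

Cumulative price-level factor: (1+6.55%)^3 ≈ 1.2096517614.
Multiplying ¥22,314 by the price-level factor gives the future nominal sum.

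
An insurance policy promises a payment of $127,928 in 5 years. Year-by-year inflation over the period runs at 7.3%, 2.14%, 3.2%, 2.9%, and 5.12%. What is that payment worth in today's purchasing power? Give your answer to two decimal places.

Price-level factor over 5 years: 1.073 × 1.0214 × 1.032 × 1.029 × 1.0512 ≈ 1.2234211940.
Purchasing power today: $127,928 divided by that factor.

$104,565.79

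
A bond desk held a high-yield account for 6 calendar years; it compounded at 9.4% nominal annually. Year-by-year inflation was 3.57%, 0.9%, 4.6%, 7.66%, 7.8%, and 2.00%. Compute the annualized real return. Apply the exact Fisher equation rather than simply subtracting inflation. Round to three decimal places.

4.800%

Cumulative inflation factor: 1.0357 × 1.009 × 1.046 × 1.0766 × 1.078 × 1.0200 ≈ 1.29399.
Nominal growth factor: 1.71437. Real growth factor = 1.71437 / 1.29399 ≈ 1.32487.
Annualized: 1.32487^(1/6) − 1 ≈ 0.04800.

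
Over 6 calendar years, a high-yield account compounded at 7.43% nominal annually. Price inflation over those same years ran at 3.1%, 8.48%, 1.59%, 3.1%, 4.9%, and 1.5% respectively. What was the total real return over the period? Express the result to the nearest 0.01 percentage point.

Cumulative inflation factor: 1.031 × 1.0848 × 1.0159 × 1.031 × 1.049 × 1.015 ≈ 1.24727.
Nominal growth factor: 1.53728. Real growth factor = 1.53728 / 1.24727 ≈ 1.23252.
Total real return ≈ 23.2520%.

23.25%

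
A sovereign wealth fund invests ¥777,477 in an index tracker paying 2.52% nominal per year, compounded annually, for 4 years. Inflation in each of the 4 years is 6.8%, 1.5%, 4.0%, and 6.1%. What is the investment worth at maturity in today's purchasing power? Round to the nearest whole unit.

Nominal value at maturity: ¥777,477 × (1 + 2.52%)^4 ≈ ¥858,859.
Price-level factor over 4 years: 1.068 × 1.015 × 1.040 × 1.061 = 1.1961510288.
The maturity value deflated by that factor is the answer in today's purchasing power.

¥718,019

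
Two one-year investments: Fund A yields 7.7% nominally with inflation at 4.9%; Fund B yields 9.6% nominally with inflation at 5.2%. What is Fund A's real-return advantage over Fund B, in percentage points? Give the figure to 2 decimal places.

Fund A real return: 1.077/1.049 − 1 = 2.669%.
Fund B real return: 1.096/1.052 − 1 = 4.183%.
Difference: 2.669 − 4.183 = -1.514 pp.

-1.51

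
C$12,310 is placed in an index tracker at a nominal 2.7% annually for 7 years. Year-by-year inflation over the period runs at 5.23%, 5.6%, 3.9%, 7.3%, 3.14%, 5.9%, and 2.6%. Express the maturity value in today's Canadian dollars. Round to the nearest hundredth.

Nominal value at maturity: C$12,310 × (1 + 2.7%)^7 ≈ C$14,833.76.
Price-level factor over 7 years: 1.0523 × 1.056 × 1.039 × 1.073 × 1.0314 × 1.059 × 1.026 ≈ 1.3883188043.
The maturity value deflated by that factor is the answer in today's purchasing power.

C$10,684.69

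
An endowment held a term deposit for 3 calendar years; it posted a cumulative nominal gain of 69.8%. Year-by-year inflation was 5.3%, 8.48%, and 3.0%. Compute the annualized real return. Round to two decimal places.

Cumulative inflation factor: 1.053 × 1.0848 × 1.030 ≈ 1.17656.
Nominal growth factor: 1.69800. Real growth factor = 1.69800 / 1.17656 ≈ 1.44319.
Annualized: 1.44319^(1/3) − 1 ≈ 0.13008.

13.01%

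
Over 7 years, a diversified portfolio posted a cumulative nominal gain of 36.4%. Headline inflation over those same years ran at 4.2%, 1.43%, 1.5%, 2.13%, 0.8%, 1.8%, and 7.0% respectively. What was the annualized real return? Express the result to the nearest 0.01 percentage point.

1.81%

Cumulative inflation factor: 1.042 × 1.0143 × 1.015 × 1.0213 × 1.008 × 1.018 × 1.070 ≈ 1.20294.
Nominal growth factor: 1.36400. Real growth factor = 1.36400 / 1.20294 ≈ 1.13388.
Annualized: 1.13388^(1/7) − 1 ≈ 0.01811.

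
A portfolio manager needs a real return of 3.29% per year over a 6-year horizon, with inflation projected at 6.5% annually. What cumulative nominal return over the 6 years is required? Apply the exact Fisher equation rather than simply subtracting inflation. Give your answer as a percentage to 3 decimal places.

77.193%

Required annual nominal rate: (1+3.29%)(1+6.5%) − 1 = 10.00385%.
Cumulative over 6 years: (1 + 0.1000385)^6 − 1 ≈ 0.77193.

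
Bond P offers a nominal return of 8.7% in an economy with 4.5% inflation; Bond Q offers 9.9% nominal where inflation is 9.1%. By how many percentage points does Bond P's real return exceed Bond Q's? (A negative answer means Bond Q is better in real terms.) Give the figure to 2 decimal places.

3.29

Bond P real return: 1.087/1.045 − 1 = 4.019%.
Bond Q real return: 1.099/1.091 − 1 = 0.733%.
Difference: 4.019 − 0.733 = 3.286 pp.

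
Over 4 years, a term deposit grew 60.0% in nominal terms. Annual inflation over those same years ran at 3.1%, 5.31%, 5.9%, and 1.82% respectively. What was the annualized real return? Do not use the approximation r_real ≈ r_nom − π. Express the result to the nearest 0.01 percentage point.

8.12%

Cumulative inflation factor: 1.031 × 1.0531 × 1.059 × 1.0182 ≈ 1.17073.
Nominal growth factor: 1.60000. Real growth factor = 1.60000 / 1.17073 ≈ 1.36667.
Annualized: 1.36667^(1/4) − 1 ≈ 0.08122.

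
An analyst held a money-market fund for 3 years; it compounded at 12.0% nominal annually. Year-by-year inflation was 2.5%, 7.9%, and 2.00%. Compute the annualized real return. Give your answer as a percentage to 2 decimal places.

Cumulative inflation factor: 1.025 × 1.079 × 1.0200 ≈ 1.12809.
Nominal growth factor: 1.40493. Real growth factor = 1.40493 / 1.12809 ≈ 1.24540.
Annualized: 1.24540^(1/3) − 1 ≈ 0.07589.

7.59%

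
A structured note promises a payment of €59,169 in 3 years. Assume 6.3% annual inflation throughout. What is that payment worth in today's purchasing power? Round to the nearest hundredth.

Price-level factor over 3 years: (1 + 6.3%)^3 = 1.201157047.
Purchasing power today: €59,169 divided by that factor.

€49,260.00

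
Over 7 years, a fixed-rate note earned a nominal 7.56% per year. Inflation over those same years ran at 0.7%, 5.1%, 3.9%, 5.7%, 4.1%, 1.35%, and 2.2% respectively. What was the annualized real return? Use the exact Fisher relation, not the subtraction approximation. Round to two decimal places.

4.15%

Cumulative inflation factor: 1.007 × 1.051 × 1.039 × 1.057 × 1.041 × 1.0135 × 1.022 ≈ 1.25328.
Nominal growth factor: 1.66554. Real growth factor = 1.66554 / 1.25328 ≈ 1.32895.
Annualized: 1.32895^(1/7) − 1 ≈ 0.04146.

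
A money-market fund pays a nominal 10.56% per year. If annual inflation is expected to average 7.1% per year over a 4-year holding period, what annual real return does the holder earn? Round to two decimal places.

3.23%

With constant rates the annual real return is the same each year: (1+10.56%)/(1+7.1%) − 1 = 0.03231.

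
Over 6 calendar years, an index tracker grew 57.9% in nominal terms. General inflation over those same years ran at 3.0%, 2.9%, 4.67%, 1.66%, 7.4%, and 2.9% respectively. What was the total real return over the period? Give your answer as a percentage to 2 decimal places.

26.69%

Cumulative inflation factor: 1.030 × 1.029 × 1.0467 × 1.0166 × 1.074 × 1.029 ≈ 1.24636.
Nominal growth factor: 1.57900. Real growth factor = 1.57900 / 1.24636 ≈ 1.26689.
Total real return ≈ 26.6886%.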